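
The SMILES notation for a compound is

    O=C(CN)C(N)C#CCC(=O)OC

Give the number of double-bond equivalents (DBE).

Degree of unsaturation = (number of rings) + (number of π bonds).
Ring closures in the SMILES: 0.
π bonds: 2 double bonds (each 1 DoU), 1 triple bond (each 2 DoU) → 4 DoU from unsaturation.
Total DoU = 0 + 4 = 4.

4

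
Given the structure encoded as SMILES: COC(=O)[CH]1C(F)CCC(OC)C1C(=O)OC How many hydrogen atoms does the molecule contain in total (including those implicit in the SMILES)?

17

Walk through each heavy atom and fill implicit hydrogens from standard valence (C 4, N 3, O 2, S 2, halogen 1):
  atom 1: C, bond orders sum to 1 (valence 4) → 3 H
  atom 2: O, bond orders sum to 2 (valence 2) → 0 H
  atom 3: C, bond orders sum to 4 (valence 4) → 0 H
  atom 4: O, bond orders sum to 2 (valence 2) → 0 H
  atom 5: C with explicit H count 1
  atom 6: C, bond orders sum to 3 (valence 4) → 1 H
  atom 7: F (halogen, monovalent) → 0 H
  atom 8: C, bond orders sum to 2 (valence 4) → 2 H
  atom 9: C, bond orders sum to 2 (valence 4) → 2 H
  atom 10: C, bond orders sum to 3 (valence 4) → 1 H
  atom 11: O, bond orders sum to 2 (valence 2) → 0 H
  atom 12: C, bond orders sum to 1 (valence 4) → 3 H
  atom 13: C, bond orders sum to 3 (valence 4) → 1 H
  atom 14: C, bond orders sum to 4 (valence 4) → 0 H
  atom 15: O, bond orders sum to 2 (valence 2) → 0 H
  atom 16: O, bond orders sum to 2 (valence 2) → 0 H
  atom 17: C, bond orders sum to 1 (valence 4) → 3 H
Total hydrogens: 17.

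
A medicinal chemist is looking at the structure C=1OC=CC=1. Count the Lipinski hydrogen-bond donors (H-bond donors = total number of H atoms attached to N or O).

0

Donors: find every N or O and count the H atoms it carries.
  atom 2 (O): bond orders sum to 2 → 0 H
Lipinski HBD = 0.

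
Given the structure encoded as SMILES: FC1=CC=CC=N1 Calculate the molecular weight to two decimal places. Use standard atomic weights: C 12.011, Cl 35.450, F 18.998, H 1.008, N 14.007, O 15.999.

First, the molecular formula is C5H4FN (counting implicit H from valence).
  C: 5 × 12.011 = 60.055
  F: 1 × 18.998 = 18.998
  H: 4 × 1.008 = 4.032
  N: 1 × 14.007 = 14.007
Sum: 5×12.011 + 1×18.998 + 4×1.008 + 1×14.007 = 97.092 → 97.09 g/mol.

97.09 g/mol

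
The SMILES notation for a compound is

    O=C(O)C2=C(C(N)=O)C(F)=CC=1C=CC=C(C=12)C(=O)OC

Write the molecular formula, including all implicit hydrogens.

Walk through each heavy atom and fill implicit hydrogens from standard valence (C 4, N 3, O 2, S 2, halogen 1):
  atom 1: O, bond orders sum to 2 (valence 2) → 0 H
  atom 2: C, bond orders sum to 4 (valence 4) → 0 H
  atom 3: O, bond orders sum to 1 (valence 2) → 1 H
  atom 4: C, bond orders sum to 4 (valence 4) → 0 H
  atom 5: C, bond orders sum to 4 (valence 4) → 0 H
  atom 6: C, bond orders sum to 4 (valence 4) → 0 H
  atom 7: N, bond orders sum to 1 (valence 3) → 2 H
  atom 8: O, bond orders sum to 2 (valence 2) → 0 H
  atom 9: C, bond orders sum to 4 (valence 4) → 0 H
  atom 10: F (halogen, monovalent) → 0 H
  atom 11: C, bond orders sum to 3 (valence 4) → 1 H
  atom 12: C, bond orders sum to 4 (valence 4) → 0 H
  atom 13: C, bond orders sum to 3 (valence 4) → 1 H
  atom 14: C, bond orders sum to 3 (valence 4) → 1 H
  atom 15: C, bond orders sum to 3 (valence 4) → 1 H
  atom 16: C, bond orders sum to 4 (valence 4) → 0 H
  atom 17: C, bond orders sum to 4 (valence 4) → 0 H
  atom 18: C, bond orders sum to 4 (valence 4) → 0 H
  atom 19: O, bond orders sum to 2 (valence 2) → 0 H
  atom 20: O, bond orders sum to 2 (valence 2) → 0 H
  atom 21: C, bond orders sum to 1 (valence 4) → 3 H
Totals → C:14, H:10, F:1, N:1, O:5.
In Hill order: C14H10FNO5.

C14H10FNO5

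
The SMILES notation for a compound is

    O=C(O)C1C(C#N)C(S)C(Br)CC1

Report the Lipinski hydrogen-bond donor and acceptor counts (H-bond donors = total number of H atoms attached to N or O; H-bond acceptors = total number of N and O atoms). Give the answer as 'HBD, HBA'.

1, 3

Donors: find every N or O and count the H atoms it carries.
  atom 1 (O): bond orders sum to 2 → 0 H
  atom 3 (O): bond orders sum to 1 → 1 H
  atom 7 (N): bond orders sum to 3 → 0 H
Lipinski HBD = 1.
Acceptors: N atoms = 1, O atoms = 2 → HBA = 3.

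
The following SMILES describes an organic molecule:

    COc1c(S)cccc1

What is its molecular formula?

Walk through each heavy atom and fill implicit hydrogens from standard valence (C 4, N 3, O 2, S 2, halogen 1); for lowercase aromatic atoms, an aromatic c carries 1 H when it has two neighbours and 0 H with three, and aromatic n carries 0 H:
  atom 1: C, bond orders sum to 1 (valence 4) → 3 H
  atom 2: O, bond orders sum to 2 (valence 2) → 0 H
  atom 3: aromatic c, 3 neighbours → 0 H
  atom 4: aromatic c, 3 neighbours → 0 H
  atom 5: S, bond orders sum to 1 (valence 2) → 1 H
  atom 6: aromatic c, 2 neighbours → 1 H
  atom 7: aromatic c, 2 neighbours → 1 H
  atom 8: aromatic c, 2 neighbours → 1 H
  atom 9: aromatic c, 2 neighbours → 1 H
Totals → C:7, H:8, O:1, S:1.
In Hill order: C7H8OS.

C7H8OS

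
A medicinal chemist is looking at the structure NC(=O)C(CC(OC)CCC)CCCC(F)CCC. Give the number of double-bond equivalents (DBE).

1

Molecular formula: C15H30FNO2.
DoU = (2C + 2 + N − H − X) / 2, where X is the halogen count and O/S are ignored.
    = (2·15 + 2 + 1 − 30 − 1) / 2 = 2 / 2 = 1.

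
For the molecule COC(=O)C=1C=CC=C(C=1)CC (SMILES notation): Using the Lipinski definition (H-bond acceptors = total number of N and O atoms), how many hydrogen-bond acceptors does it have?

2

N atoms: 0; O atoms: 2.
Lipinski HBA = 0 + 2 = 2.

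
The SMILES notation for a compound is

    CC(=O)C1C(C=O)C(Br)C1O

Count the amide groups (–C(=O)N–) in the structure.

Scan the SMILES for the amide motif — none present.
Groups that are present: 1 aldehyde, 1 hydroxyl, 1 ketone.

0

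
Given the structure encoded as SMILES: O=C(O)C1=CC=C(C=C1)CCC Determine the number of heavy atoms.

Every atom symbol written in the SMILES (organic subset) is one heavy atom; implicit H are not written.
Heavy atoms by element → C:10, O:2.
Total: 12.

12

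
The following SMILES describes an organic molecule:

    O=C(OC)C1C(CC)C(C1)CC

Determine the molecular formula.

Walk through each heavy atom and fill implicit hydrogens from standard valence (C 4, N 3, O 2, S 2, halogen 1):
  atom 1: O, bond orders sum to 2 (valence 2) → 0 H
  atom 2: C, bond orders sum to 4 (valence 4) → 0 H
  atom 3: O, bond orders sum to 2 (valence 2) → 0 H
  atom 4: C, bond orders sum to 1 (valence 4) → 3 H
  atom 5: C, bond orders sum to 3 (valence 4) → 1 H
  atom 6: C, bond orders sum to 3 (valence 4) → 1 H
  atom 7: C, bond orders sum to 2 (valence 4) → 2 H
  atom 8: C, bond orders sum to 1 (valence 4) → 3 H
  atom 9: C, bond orders sum to 3 (valence 4) → 1 H
  atom 10: C, bond orders sum to 2 (valence 4) → 2 H
  atom 11: C, bond orders sum to 2 (valence 4) → 2 H
  atom 12: C, bond orders sum to 1 (valence 4) → 3 H
Totals → C:10, H:18, O:2.
In Hill order: C10H18O2.

C10H18O2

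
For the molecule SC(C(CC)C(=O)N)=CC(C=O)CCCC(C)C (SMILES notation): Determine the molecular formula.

C14H25NO2S

Walk through each heavy atom and fill implicit hydrogens from standard valence (C 4, N 3, O 2, S 2, halogen 1):
  atom 1: S, bond orders sum to 1 (valence 2) → 1 H
  atom 2: C, bond orders sum to 4 (valence 4) → 0 H
  atom 3: C, bond orders sum to 3 (valence 4) → 1 H
  atom 4: C, bond orders sum to 2 (valence 4) → 2 H
  atom 5: C, bond orders sum to 1 (valence 4) → 3 H
  atom 6: C, bond orders sum to 4 (valence 4) → 0 H
  atom 7: O, bond orders sum to 2 (valence 2) → 0 H
  atom 8: N, bond orders sum to 1 (valence 3) → 2 H
  atom 9: C, bond orders sum to 3 (valence 4) → 1 H
  atom 10: C, bond orders sum to 3 (valence 4) → 1 H
  atom 11: C, bond orders sum to 3 (valence 4) → 1 H
  atom 12: O, bond orders sum to 2 (valence 2) → 0 H
  atom 13: C, bond orders sum to 2 (valence 4) → 2 H
  atom 14: C, bond orders sum to 2 (valence 4) → 2 H
  atom 15: C, bond orders sum to 2 (valence 4) → 2 H
  atom 16: C, bond orders sum to 3 (valence 4) → 1 H
  atom 17: C, bond orders sum to 1 (valence 4) → 3 H
  atom 18: C, bond orders sum to 1 (valence 4) → 3 H
Totals → C:14, H:25, N:1, O:2, S:1.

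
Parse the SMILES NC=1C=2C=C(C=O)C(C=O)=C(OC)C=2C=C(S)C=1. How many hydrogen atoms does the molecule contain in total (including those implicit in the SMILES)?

11

Walk through each heavy atom and fill implicit hydrogens from standard valence (C 4, N 3, O 2, S 2, halogen 1):
  atom 1: N, bond orders sum to 1 (valence 3) → 2 H
  atom 2: C, bond orders sum to 4 (valence 4) → 0 H
  atom 3: C, bond orders sum to 4 (valence 4) → 0 H
  atom 4: C, bond orders sum to 3 (valence 4) → 1 H
  atom 5: C, bond orders sum to 4 (valence 4) → 0 H
  atom 6: C, bond orders sum to 3 (valence 4) → 1 H
  atom 7: O, bond orders sum to 2 (valence 2) → 0 H
  atom 8: C, bond orders sum to 4 (valence 4) → 0 H
  atom 9: C, bond orders sum to 3 (valence 4) → 1 H
  atom 10: O, bond orders sum to 2 (valence 2) → 0 H
  atom 11: C, bond orders sum to 4 (valence 4) → 0 H
  atom 12: O, bond orders sum to 2 (valence 2) → 0 H
  atom 13: C, bond orders sum to 1 (valence 4) → 3 H
  atom 14: C, bond orders sum to 4 (valence 4) → 0 H
  atom 15: C, bond orders sum to 3 (valence 4) → 1 H
  atom 16: C, bond orders sum to 4 (valence 4) → 0 H
  atom 17: S, bond orders sum to 1 (valence 2) → 1 H
  atom 18: C, bond orders sum to 3 (valence 4) → 1 H
Total hydrogens: 11.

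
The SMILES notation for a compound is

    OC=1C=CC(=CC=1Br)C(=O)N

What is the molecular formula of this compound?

C7H6BrNO2

Walk through each heavy atom and fill implicit hydrogens from standard valence (C 4, N 3, O 2, S 2, halogen 1):
  atom 1: O, bond orders sum to 1 (valence 2) → 1 H
  atom 2: C, bond orders sum to 4 (valence 4) → 0 H
  atom 3: C, bond orders sum to 3 (valence 4) → 1 H
  atom 4: C, bond orders sum to 3 (valence 4) → 1 H
  atom 5: C, bond orders sum to 4 (valence 4) → 0 H
  atom 6: C, bond orders sum to 3 (valence 4) → 1 H
  atom 7: C, bond orders sum to 4 (valence 4) → 0 H
  atom 8: Br (halogen, monovalent) → 0 H
  atom 9: C, bond orders sum to 4 (valence 4) → 0 H
  atom 10: O, bond orders sum to 2 (valence 2) → 0 H
  atom 11: N, bond orders sum to 1 (valence 3) → 2 H
Totals → C:7, H:6, Br:1, N:1, O:2.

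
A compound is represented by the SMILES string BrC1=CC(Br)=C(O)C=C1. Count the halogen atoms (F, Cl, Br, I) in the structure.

Halogen atoms appear at heavy-atom positions 1, 5 (2×Br).
Other groups present: 1 hydroxyl.
Halogen count: 2.

2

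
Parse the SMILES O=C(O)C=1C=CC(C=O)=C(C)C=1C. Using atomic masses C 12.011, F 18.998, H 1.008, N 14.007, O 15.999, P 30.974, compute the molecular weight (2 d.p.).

178.19 g/mol

First, the molecular formula is C10H10O3 (counting implicit H from valence).
  C: 10 × 12.011 = 120.110
  H: 10 × 1.008 = 10.080
  O: 3 × 15.999 = 47.997
Sum: 10×12.011 + 10×1.008 + 3×15.999 = 178.187 → 178.19 g/mol.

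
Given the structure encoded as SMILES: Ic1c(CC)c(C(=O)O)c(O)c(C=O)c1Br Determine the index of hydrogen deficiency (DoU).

6

Molecular formula: C10H8BrIO4.
DoU = (2C + 2 + N − H − X) / 2, where X is the halogen count and O/S are ignored.
    = (2·10 + 2 + 0 − 8 − 2) / 2 = 12 / 2 = 6.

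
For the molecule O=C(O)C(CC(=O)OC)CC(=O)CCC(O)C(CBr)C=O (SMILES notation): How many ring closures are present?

0

In SMILES, each pair of matching ring-closure digits denotes one ring-closing bond; the number of such bonds equals the number of independent rings.
Ring-closure bonds here: 0.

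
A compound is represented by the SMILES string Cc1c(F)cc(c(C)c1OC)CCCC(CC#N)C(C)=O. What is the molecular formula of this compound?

Walk through each heavy atom and fill implicit hydrogens from standard valence (C 4, N 3, O 2, S 2, halogen 1); for lowercase aromatic atoms, an aromatic c carries 1 H when it has two neighbours and 0 H with three, and aromatic n carries 0 H:
  atom 1: C, bond orders sum to 1 (valence 4) → 3 H
  atom 2: aromatic c, 3 neighbours → 0 H
  atom 3: aromatic c, 3 neighbours → 0 H
  atom 4: F (halogen, monovalent) → 0 H
  atom 5: aromatic c, 2 neighbours → 1 H
  atom 6: aromatic c, 3 neighbours → 0 H
  atom 7: aromatic c, 3 neighbours → 0 H
  atom 8: C, bond orders sum to 1 (valence 4) → 3 H
  atom 9: aromatic c, 3 neighbours → 0 H
  atom 10: O, bond orders sum to 2 (valence 2) → 0 H
  atom 11: C, bond orders sum to 1 (valence 4) → 3 H
  atom 12: C, bond orders sum to 2 (valence 4) → 2 H
  atom 13: C, bond orders sum to 2 (valence 4) → 2 H
  atom 14: C, bond orders sum to 2 (valence 4) → 2 H
  atom 15: C, bond orders sum to 3 (valence 4) → 1 H
  atom 16: C, bond orders sum to 2 (valence 4) → 2 H
  atom 17: C, bond orders sum to 4 (valence 4) → 0 H
  atom 18: N, bond orders sum to 3 (valence 3) → 0 H
  atom 19: C, bond orders sum to 4 (valence 4) → 0 H
  atom 20: C, bond orders sum to 1 (valence 4) → 3 H
  atom 21: O, bond orders sum to 2 (valence 2) → 0 H
Totals → C:17, H:22, F:1, N:1, O:2.

C17H22FNO2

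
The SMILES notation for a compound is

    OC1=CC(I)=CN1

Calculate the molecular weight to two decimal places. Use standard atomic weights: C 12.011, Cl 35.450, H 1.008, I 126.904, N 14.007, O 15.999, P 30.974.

First, the molecular formula is C4H4INO (counting implicit H from valence).
  C: 4 × 12.011 = 48.044
  H: 4 × 1.008 = 4.032
  I: 1 × 126.904 = 126.904
  N: 1 × 14.007 = 14.007
  O: 1 × 15.999 = 15.999
Sum: 4×12.011 + 4×1.008 + 1×126.904 + 1×14.007 + 1×15.999 = 208.986 → 208.99 g/mol.

208.99 g/mol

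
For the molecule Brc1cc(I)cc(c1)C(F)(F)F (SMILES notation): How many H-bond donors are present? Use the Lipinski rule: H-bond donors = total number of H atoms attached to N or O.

Donors: find every N or O and count the H atoms it carries.
  (no N or O atoms present)
Lipinski HBD = 0.

0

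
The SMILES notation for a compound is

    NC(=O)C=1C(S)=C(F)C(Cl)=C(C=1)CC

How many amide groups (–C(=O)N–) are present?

The amide motif appears at heavy-atom position 2 in the SMILES.
Other groups present: 1 thiol.
Amide count: 1.

1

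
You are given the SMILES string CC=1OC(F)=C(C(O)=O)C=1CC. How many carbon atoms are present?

8

Count every carbon token in the SMILES (each C, including those in ring-closure positions and inside branches).
Carbon count: 8.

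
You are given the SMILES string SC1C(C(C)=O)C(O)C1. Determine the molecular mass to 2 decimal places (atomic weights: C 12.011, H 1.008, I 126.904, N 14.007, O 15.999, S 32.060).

146.20 g/mol

First, the molecular formula is C6H10O2S (counting implicit H from valence).
  C: 6 × 12.011 = 72.066
  H: 10 × 1.008 = 10.080
  O: 2 × 15.999 = 31.998
  S: 1 × 32.060 = 32.060
Sum: 6×12.011 + 10×1.008 + 2×15.999 + 1×32.060 = 146.204 → 146.20 g/mol.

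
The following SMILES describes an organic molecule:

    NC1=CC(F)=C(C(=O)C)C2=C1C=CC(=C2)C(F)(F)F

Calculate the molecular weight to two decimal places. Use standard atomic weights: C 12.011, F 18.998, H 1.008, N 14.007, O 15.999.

271.21 g/mol

First, the molecular formula is C13H9F4NO (counting implicit H from valence).
  C: 13 × 12.011 = 156.143
  F: 4 × 18.998 = 75.992
  H: 9 × 1.008 = 9.072
  N: 1 × 14.007 = 14.007
  O: 1 × 15.999 = 15.999
Sum: 13×12.011 + 4×18.998 + 9×1.008 + 1×14.007 + 1×15.999 = 271.213 → 271.21 g/mol.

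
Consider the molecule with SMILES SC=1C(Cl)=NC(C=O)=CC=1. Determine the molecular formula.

Walk through each heavy atom and fill implicit hydrogens from standard valence (C 4, N 3, O 2, S 2, halogen 1):
  atom 1: S, bond orders sum to 1 (valence 2) → 1 H
  atom 2: C, bond orders sum to 4 (valence 4) → 0 H
  atom 3: C, bond orders sum to 4 (valence 4) → 0 H
  atom 4: Cl (halogen, monovalent) → 0 H
  atom 5: N, bond orders sum to 3 (valence 3) → 0 H
  atom 6: C, bond orders sum to 4 (valence 4) → 0 H
  atom 7: C, bond orders sum to 3 (valence 4) → 1 H
  atom 8: O, bond orders sum to 2 (valence 2) → 0 H
  atom 9: C, bond orders sum to 3 (valence 4) → 1 H
  atom 10: C, bond orders sum to 3 (valence 4) → 1 H
Totals → C:6, H:4, Cl:1, N:1, O:1, S:1.

C6H4ClNOS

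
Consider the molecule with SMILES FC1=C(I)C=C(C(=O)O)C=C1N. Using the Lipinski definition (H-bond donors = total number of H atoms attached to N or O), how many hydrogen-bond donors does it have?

3

Donors: find every N or O and count the H atoms it carries.
  atom 8 (O): bond orders sum to 2 → 0 H
  atom 9 (O): bond orders sum to 1 → 1 H
  atom 12 (N): bond orders sum to 1 → 2 H
Lipinski HBD = 3.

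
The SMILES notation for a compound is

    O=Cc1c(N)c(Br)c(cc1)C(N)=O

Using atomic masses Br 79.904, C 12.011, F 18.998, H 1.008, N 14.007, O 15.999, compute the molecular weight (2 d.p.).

243.06 g/mol

First, the molecular formula is C8H7BrN2O2 (counting implicit H from valence).
  Br: 1 × 79.904 = 79.904
  C: 8 × 12.011 = 96.088
  H: 7 × 1.008 = 7.056
  N: 2 × 14.007 = 28.014
  O: 2 × 15.999 = 31.998
Sum: 1×79.904 + 8×12.011 + 7×1.008 + 2×14.007 + 2×15.999 = 243.060 → 243.06 g/mol.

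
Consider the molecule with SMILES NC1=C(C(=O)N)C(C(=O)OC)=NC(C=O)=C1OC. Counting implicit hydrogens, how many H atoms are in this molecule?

Walk through each heavy atom and fill implicit hydrogens from standard valence (C 4, N 3, O 2, S 2, halogen 1):
  atom 1: N, bond orders sum to 1 (valence 3) → 2 H
  atom 2: C, bond orders sum to 4 (valence 4) → 0 H
  atom 3: C, bond orders sum to 4 (valence 4) → 0 H
  atom 4: C, bond orders sum to 4 (valence 4) → 0 H
  atom 5: O, bond orders sum to 2 (valence 2) → 0 H
  atom 6: N, bond orders sum to 1 (valence 3) → 2 H
  atom 7: C, bond orders sum to 4 (valence 4) → 0 H
  atom 8: C, bond orders sum to 4 (valence 4) → 0 H
  atom 9: O, bond orders sum to 2 (valence 2) → 0 H
  atom 10: O, bond orders sum to 2 (valence 2) → 0 H
  atom 11: C, bond orders sum to 1 (valence 4) → 3 H
  atom 12: N, bond orders sum to 3 (valence 3) → 0 H
  atom 13: C, bond orders sum to 4 (valence 4) → 0 H
  atom 14: C, bond orders sum to 3 (valence 4) → 1 H
  atom 15: O, bond orders sum to 2 (valence 2) → 0 H
  atom 16: C, bond orders sum to 4 (valence 4) → 0 H
  atom 17: O, bond orders sum to 2 (valence 2) → 0 H
  atom 18: C, bond orders sum to 1 (valence 4) → 3 H
Total hydrogens: 11.

11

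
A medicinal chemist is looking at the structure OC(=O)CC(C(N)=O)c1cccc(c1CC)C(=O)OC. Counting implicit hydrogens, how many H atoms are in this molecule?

17

Walk through each heavy atom and fill implicit hydrogens from standard valence (C 4, N 3, O 2, S 2, halogen 1); for lowercase aromatic atoms, an aromatic c carries 1 H when it has two neighbours and 0 H with three, and aromatic n carries 0 H:
  atom 1: O, bond orders sum to 1 (valence 2) → 1 H
  atom 2: C, bond orders sum to 4 (valence 4) → 0 H
  atom 3: O, bond orders sum to 2 (valence 2) → 0 H
  atom 4: C, bond orders sum to 2 (valence 4) → 2 H
  atom 5: C, bond orders sum to 3 (valence 4) → 1 H
  atom 6: C, bond orders sum to 4 (valence 4) → 0 H
  atom 7: N, bond orders sum to 1 (valence 3) → 2 H
  atom 8: O, bond orders sum to 2 (valence 2) → 0 H
  atom 9: aromatic c, 3 neighbours → 0 H
  atom 10: aromatic c, 2 neighbours → 1 H
  atom 11: aromatic c, 2 neighbours → 1 H
  atom 12: aromatic c, 2 neighbours → 1 H
  atom 13: aromatic c, 3 neighbours → 0 H
  atom 14: aromatic c, 3 neighbours → 0 H
  atom 15: C, bond orders sum to 2 (valence 4) → 2 H
  atom 16: C, bond orders sum to 1 (valence 4) → 3 H
  atom 17: C, bond orders sum to 4 (valence 4) → 0 H
  atom 18: O, bond orders sum to 2 (valence 2) → 0 H
  atom 19: O, bond orders sum to 2 (valence 2) → 0 H
  atom 20: C, bond orders sum to 1 (valence 4) → 3 H
Total hydrogens: 17.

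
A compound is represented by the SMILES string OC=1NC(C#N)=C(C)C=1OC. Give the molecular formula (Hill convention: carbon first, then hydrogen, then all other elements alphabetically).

Walk through each heavy atom and fill implicit hydrogens from standard valence (C 4, N 3, O 2, S 2, halogen 1):
  atom 1: O, bond orders sum to 1 (valence 2) → 1 H
  atom 2: C, bond orders sum to 4 (valence 4) → 0 H
  atom 3: N, bond orders sum to 2 (valence 3) → 1 H
  atom 4: C, bond orders sum to 4 (valence 4) → 0 H
  atom 5: C, bond orders sum to 4 (valence 4) → 0 H
  atom 6: N, bond orders sum to 3 (valence 3) → 0 H
  atom 7: C, bond orders sum to 4 (valence 4) → 0 H
  atom 8: C, bond orders sum to 1 (valence 4) → 3 H
  atom 9: C, bond orders sum to 4 (valence 4) → 0 H
  atom 10: O, bond orders sum to 2 (valence 2) → 0 H
  atom 11: C, bond orders sum to 1 (valence 4) → 3 H
Totals → C:7, H:8, N:2, O:2.

C7H8N2O2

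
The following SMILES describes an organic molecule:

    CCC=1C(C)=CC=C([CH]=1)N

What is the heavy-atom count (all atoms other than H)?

Every atom symbol written in the SMILES (organic subset) is one heavy atom; implicit H are not written.
Heavy atoms by element → C:9, N:1.
Total: 10.

10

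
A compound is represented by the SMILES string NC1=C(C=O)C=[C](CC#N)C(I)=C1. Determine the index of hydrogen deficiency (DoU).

Molecular formula: C9H7IN2O.
DoU = (2C + 2 + N − H − X) / 2, where X is the halogen count and O/S are ignored.
    = (2·9 + 2 + 2 − 7 − 1) / 2 = 14 / 2 = 7.

7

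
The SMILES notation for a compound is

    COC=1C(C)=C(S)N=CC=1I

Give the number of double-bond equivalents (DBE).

4

Degree of unsaturation = (number of rings) + (number of π bonds).
Ring closures in the SMILES: 1.
π bonds: 3 double bonds (each 1 DoU) → 3 DoU from unsaturation.
Total DoU = 1 + 3 = 4.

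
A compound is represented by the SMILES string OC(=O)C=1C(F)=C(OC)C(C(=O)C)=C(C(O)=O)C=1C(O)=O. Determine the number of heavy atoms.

21

Every atom symbol written in the SMILES (organic subset) is one heavy atom; implicit H are not written.
Heavy atoms by element → C:12, F:1, O:8.
Total: 21.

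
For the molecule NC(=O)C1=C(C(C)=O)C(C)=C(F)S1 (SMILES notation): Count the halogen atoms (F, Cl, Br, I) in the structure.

Halogen atoms appear at heavy-atom position 12 (1×F).
Other groups present: 1 amide, 1 ketone.
Halogen count: 1.

1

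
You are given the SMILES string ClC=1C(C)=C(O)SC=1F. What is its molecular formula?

C5H4ClFOS

Walk through each heavy atom and fill implicit hydrogens from standard valence (C 4, N 3, O 2, S 2, halogen 1):
  atom 1: Cl (halogen, monovalent) → 0 H
  atom 2: C, bond orders sum to 4 (valence 4) → 0 H
  atom 3: C, bond orders sum to 4 (valence 4) → 0 H
  atom 4: C, bond orders sum to 1 (valence 4) → 3 H
  atom 5: C, bond orders sum to 4 (valence 4) → 0 H
  atom 6: O, bond orders sum to 1 (valence 2) → 1 H
  atom 7: S, bond orders sum to 2 (valence 2) → 0 H
  atom 8: C, bond orders sum to 4 (valence 4) → 0 H
  atom 9: F (halogen, monovalent) → 0 H
Totals → C:5, H:4, Cl:1, F:1, O:1, S:1.
In Hill order: C5H4ClFOS.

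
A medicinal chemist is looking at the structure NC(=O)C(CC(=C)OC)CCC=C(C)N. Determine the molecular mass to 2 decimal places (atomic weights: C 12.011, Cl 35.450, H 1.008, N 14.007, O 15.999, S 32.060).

212.29 g/mol

First, the molecular formula is C11H20N2O2 (counting implicit H from valence).
  C: 11 × 12.011 = 132.121
  H: 20 × 1.008 = 20.160
  N: 2 × 14.007 = 28.014
  O: 2 × 15.999 = 31.998
Sum: 11×12.011 + 20×1.008 + 2×14.007 + 2×15.999 = 212.293 → 212.29 g/mol.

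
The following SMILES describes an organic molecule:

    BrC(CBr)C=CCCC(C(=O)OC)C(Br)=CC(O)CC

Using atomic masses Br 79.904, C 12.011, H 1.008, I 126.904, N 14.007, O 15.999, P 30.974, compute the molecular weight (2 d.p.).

477.03 g/mol

First, the molecular formula is C14H21Br3O3 (counting implicit H from valence).
  Br: 3 × 79.904 = 239.712
  C: 14 × 12.011 = 168.154
  H: 21 × 1.008 = 21.168
  O: 3 × 15.999 = 47.997
Sum: 3×79.904 + 14×12.011 + 21×1.008 + 3×15.999 = 477.031 → 477.03 g/mol.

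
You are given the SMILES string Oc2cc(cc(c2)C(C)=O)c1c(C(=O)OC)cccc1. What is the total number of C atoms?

16

Count every carbon token in the SMILES (each C, including those in ring-closure positions and inside branches).
Carbon count: 16.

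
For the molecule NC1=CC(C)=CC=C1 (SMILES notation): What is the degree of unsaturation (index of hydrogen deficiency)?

4

Degree of unsaturation = (number of rings) + (number of π bonds).
Ring closures in the SMILES: 1.
π bonds: 3 double bonds (each 1 DoU) → 3 DoU from unsaturation.
Total DoU = 1 + 3 = 4.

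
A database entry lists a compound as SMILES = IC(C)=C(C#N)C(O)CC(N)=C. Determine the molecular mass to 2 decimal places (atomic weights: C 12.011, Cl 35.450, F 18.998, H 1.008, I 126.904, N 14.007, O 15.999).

First, the molecular formula is C8H11IN2O (counting implicit H from valence).
  C: 8 × 12.011 = 96.088
  H: 11 × 1.008 = 11.088
  I: 1 × 126.904 = 126.904
  N: 2 × 14.007 = 28.014
  O: 1 × 15.999 = 15.999
Sum: 8×12.011 + 11×1.008 + 1×126.904 + 2×14.007 + 1×15.999 = 278.093 → 278.09 g/mol.

278.09 g/mol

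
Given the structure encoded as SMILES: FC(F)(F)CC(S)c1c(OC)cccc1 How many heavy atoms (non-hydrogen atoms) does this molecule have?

15

Every atom symbol written in the SMILES (organic subset) is one heavy atom; implicit H are not written.
Heavy atoms by element → C:10, F:3, O:1, S:1.
Total: 15.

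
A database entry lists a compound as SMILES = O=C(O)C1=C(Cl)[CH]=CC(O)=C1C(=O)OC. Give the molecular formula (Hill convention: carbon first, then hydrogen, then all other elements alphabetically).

Walk through each heavy atom and fill implicit hydrogens from standard valence (C 4, N 3, O 2, S 2, halogen 1):
  atom 1: O, bond orders sum to 2 (valence 2) → 0 H
  atom 2: C, bond orders sum to 4 (valence 4) → 0 H
  atom 3: O, bond orders sum to 1 (valence 2) → 1 H
  atom 4: C, bond orders sum to 4 (valence 4) → 0 H
  atom 5: C, bond orders sum to 4 (valence 4) → 0 H
  atom 6: Cl (halogen, monovalent) → 0 H
  atom 7: C with explicit H count 1
  atom 8: C, bond orders sum to 3 (valence 4) → 1 H
  atom 9: C, bond orders sum to 4 (valence 4) → 0 H
  atom 10: O, bond orders sum to 1 (valence 2) → 1 H
  atom 11: C, bond orders sum to 4 (valence 4) → 0 H
  atom 12: C, bond orders sum to 4 (valence 4) → 0 H
  atom 13: O, bond orders sum to 2 (valence 2) → 0 H
  atom 14: O, bond orders sum to 2 (valence 2) → 0 H
  atom 15: C, bond orders sum to 1 (valence 4) → 3 H
Totals → C:9, H:7, Cl:1, O:5.
In Hill order: C9H7ClO5.

C9H7ClO5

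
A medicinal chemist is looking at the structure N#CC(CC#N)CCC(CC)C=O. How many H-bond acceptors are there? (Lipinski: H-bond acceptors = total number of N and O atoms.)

N atoms: 2; O atoms: 1.
Lipinski HBA = 2 + 1 = 3.

3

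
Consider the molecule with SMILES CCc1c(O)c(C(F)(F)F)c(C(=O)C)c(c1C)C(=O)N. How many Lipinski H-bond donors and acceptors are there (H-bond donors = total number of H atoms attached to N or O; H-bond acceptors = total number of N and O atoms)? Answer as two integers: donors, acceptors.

Donors: find every N or O and count the H atoms it carries.
  atom 5 (O): bond orders sum to 1 → 1 H
  atom 13 (O): bond orders sum to 2 → 0 H
  atom 19 (O): bond orders sum to 2 → 0 H
  atom 20 (N): bond orders sum to 1 → 2 H
Lipinski HBD = 3.
Acceptors: N atoms = 1, O atoms = 3 → HBA = 4.

3, 4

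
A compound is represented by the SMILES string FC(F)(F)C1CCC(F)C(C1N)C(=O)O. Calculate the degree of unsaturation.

2

Molecular formula: C8H11F4NO2.
DoU = (2C + 2 + N − H − X) / 2, where X is the halogen count and O/S are ignored.
    = (2·8 + 2 + 1 − 11 − 4) / 2 = 4 / 2 = 2.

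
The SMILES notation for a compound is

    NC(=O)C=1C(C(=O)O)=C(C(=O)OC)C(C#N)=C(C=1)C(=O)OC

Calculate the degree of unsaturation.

Degree of unsaturation = (number of rings) + (number of π bonds).
Ring closures in the SMILES: 1.
π bonds: 7 double bonds (each 1 DoU), 1 triple bond (each 2 DoU) → 9 DoU from unsaturation.
Total DoU = 1 + 9 = 10.

10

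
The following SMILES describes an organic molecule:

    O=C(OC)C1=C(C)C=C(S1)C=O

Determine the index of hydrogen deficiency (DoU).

Molecular formula: C8H8O3S.
DoU = (2C + 2 + N − H − X) / 2, where X is the halogen count and O/S are ignored.
    = (2·8 + 2 + 0 − 8 − 0) / 2 = 10 / 2 = 5.

5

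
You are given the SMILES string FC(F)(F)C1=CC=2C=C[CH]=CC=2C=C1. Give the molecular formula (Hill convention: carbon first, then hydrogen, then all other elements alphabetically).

Walk through each heavy atom and fill implicit hydrogens from standard valence (C 4, N 3, O 2, S 2, halogen 1):
  atom 1: F (halogen, monovalent) → 0 H
  atom 2: C, bond orders sum to 4 (valence 4) → 0 H
  atom 3: F (halogen, monovalent) → 0 H
  atom 4: F (halogen, monovalent) → 0 H
  atom 5: C, bond orders sum to 4 (valence 4) → 0 H
  atom 6: C, bond orders sum to 3 (valence 4) → 1 H
  atom 7: C, bond orders sum to 4 (valence 4) → 0 H
  atom 8: C, bond orders sum to 3 (valence 4) → 1 H
  atom 9: C, bond orders sum to 3 (valence 4) → 1 H
  atom 10: C with explicit H count 1
  atom 11: C, bond orders sum to 3 (valence 4) → 1 H
  atom 12: C, bond orders sum to 4 (valence 4) → 0 H
  atom 13: C, bond orders sum to 3 (valence 4) → 1 H
  atom 14: C, bond orders sum to 3 (valence 4) → 1 H
Totals → C:11, H:7, F:3.
In Hill order: C11H7F3.

C11H7F3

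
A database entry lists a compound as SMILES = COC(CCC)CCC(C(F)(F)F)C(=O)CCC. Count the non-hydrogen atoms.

18

Every atom symbol written in the SMILES (organic subset) is one heavy atom; implicit H are not written.
Heavy atoms by element → C:13, F:3, O:2.
Total: 18.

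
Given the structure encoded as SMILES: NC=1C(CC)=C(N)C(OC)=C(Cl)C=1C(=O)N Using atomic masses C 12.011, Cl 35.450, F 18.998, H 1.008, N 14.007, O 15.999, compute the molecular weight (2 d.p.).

First, the molecular formula is C10H14ClN3O2 (counting implicit H from valence).
  C: 10 × 12.011 = 120.110
  Cl: 1 × 35.450 = 35.450
  H: 14 × 1.008 = 14.112
  N: 3 × 14.007 = 42.021
  O: 2 × 15.999 = 31.998
Sum: 10×12.011 + 1×35.450 + 14×1.008 + 3×14.007 + 2×15.999 = 243.691 → 243.69 g/mol.

243.69 g/mol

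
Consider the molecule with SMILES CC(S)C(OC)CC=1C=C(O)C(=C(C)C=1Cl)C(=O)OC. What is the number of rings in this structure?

1

In SMILES, each pair of matching ring-closure digits denotes one ring-closing bond; the number of such bonds equals the number of independent rings.
Ring-closure bonds here: 1.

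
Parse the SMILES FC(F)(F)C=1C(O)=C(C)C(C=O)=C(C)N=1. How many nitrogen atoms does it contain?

Scan the SMILES for N atoms (remember two-letter symbols like Cl and Br are single atoms).
Nitrogen count: 1.

1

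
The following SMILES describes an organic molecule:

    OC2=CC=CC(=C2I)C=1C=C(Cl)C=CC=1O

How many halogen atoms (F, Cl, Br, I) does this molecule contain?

Halogen atoms appear at heavy-atom positions 8, 12 (1×Cl, 1×I).
Other groups present: 2 hydroxyl.
Halogen count: 2.

2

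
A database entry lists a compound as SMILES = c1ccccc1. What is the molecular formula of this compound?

Walk through each heavy atom and fill implicit hydrogens from standard valence (C 4, N 3, O 2, S 2, halogen 1); for lowercase aromatic atoms, an aromatic c carries 1 H when it has two neighbours and 0 H with three, and aromatic n carries 0 H:
  atom 1: aromatic c, 2 neighbours → 1 H
  atom 2: aromatic c, 2 neighbours → 1 H
  atom 3: aromatic c, 2 neighbours → 1 H
  atom 4: aromatic c, 2 neighbours → 1 H
  atom 5: aromatic c, 2 neighbours → 1 H
  atom 6: aromatic c, 2 neighbours → 1 H
Totals → C:6, H:6.

C6H6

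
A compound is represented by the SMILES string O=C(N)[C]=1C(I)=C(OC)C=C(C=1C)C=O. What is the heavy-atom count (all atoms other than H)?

15

Every atom symbol written in the SMILES (organic subset) is one heavy atom; implicit H are not written.
Heavy atoms by element → C:10, I:1, N:1, O:3.
Total: 15.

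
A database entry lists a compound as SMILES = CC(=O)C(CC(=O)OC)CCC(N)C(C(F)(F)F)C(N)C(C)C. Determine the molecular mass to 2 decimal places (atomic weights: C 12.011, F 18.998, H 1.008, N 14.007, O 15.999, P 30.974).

340.39 g/mol

First, the molecular formula is C15H27F3N2O3 (counting implicit H from valence).
  C: 15 × 12.011 = 180.165
  F: 3 × 18.998 = 56.994
  H: 27 × 1.008 = 27.216
  N: 2 × 14.007 = 28.014
  O: 3 × 15.999 = 47.997
Sum: 15×12.011 + 3×18.998 + 27×1.008 + 2×14.007 + 3×15.999 = 340.386 → 340.39 g/mol.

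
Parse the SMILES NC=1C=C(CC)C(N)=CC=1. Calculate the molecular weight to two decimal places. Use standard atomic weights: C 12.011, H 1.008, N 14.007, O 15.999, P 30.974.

136.20 g/mol

First, the molecular formula is C8H12N2 (counting implicit H from valence).
  C: 8 × 12.011 = 96.088
  H: 12 × 1.008 = 12.096
  N: 2 × 14.007 = 28.014
Sum: 8×12.011 + 12×1.008 + 2×14.007 = 136.198 → 136.20 g/mol.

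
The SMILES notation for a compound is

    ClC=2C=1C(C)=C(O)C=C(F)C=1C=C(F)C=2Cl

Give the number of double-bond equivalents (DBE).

7

Degree of unsaturation = (number of rings) + (number of π bonds).
Ring closures in the SMILES: 2.
π bonds: 5 double bonds (each 1 DoU) → 5 DoU from unsaturation.
Total DoU = 2 + 5 = 7.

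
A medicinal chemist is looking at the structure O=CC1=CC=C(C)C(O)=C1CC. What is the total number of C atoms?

10

Count every carbon token in the SMILES (each C, including those in ring-closure positions and inside branches).
Carbon count: 10.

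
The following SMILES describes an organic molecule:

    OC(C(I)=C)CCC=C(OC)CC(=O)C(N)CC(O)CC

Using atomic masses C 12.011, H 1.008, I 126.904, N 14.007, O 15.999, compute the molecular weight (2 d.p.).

First, the molecular formula is C15H26INO4 (counting implicit H from valence).
  C: 15 × 12.011 = 180.165
  H: 26 × 1.008 = 26.208
  I: 1 × 126.904 = 126.904
  N: 1 × 14.007 = 14.007
  O: 4 × 15.999 = 63.996
Sum: 15×12.011 + 26×1.008 + 1×126.904 + 1×14.007 + 4×15.999 = 411.280 → 411.28 g/mol.

411.28 g/mol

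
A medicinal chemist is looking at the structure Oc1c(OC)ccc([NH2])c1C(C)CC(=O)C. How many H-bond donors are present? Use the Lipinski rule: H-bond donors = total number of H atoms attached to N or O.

3

Donors: find every N or O and count the H atoms it carries.
  atom 1 (O): bond orders sum to 1 → 1 H
  atom 4 (O): bond orders sum to 2 → 0 H
  atom 9 (N): bond orders sum to 1 → 2 H
  atom 15 (O): bond orders sum to 2 → 0 H
Lipinski HBD = 3.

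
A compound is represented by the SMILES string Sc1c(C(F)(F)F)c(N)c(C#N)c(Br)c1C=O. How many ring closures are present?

In SMILES, each pair of matching ring-closure digits denotes one ring-closing bond; the number of such bonds equals the number of independent rings.
Ring-closure bonds here: 1.

1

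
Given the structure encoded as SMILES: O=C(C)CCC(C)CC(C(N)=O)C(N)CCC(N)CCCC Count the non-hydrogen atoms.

Every atom symbol written in the SMILES (organic subset) is one heavy atom; implicit H are not written.
Heavy atoms by element → C:17, N:3, O:2.
Total: 22.

22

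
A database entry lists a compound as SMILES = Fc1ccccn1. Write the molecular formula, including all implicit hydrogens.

C5H4FN

Walk through each heavy atom and fill implicit hydrogens from standard valence (C 4, N 3, O 2, S 2, halogen 1); for lowercase aromatic atoms, an aromatic c carries 1 H when it has two neighbours and 0 H with three, and aromatic n carries 0 H:
  atom 1: F (halogen, monovalent) → 0 H
  atom 2: aromatic c, 3 neighbours → 0 H
  atom 3: aromatic c, 2 neighbours → 1 H
  atom 4: aromatic c, 2 neighbours → 1 H
  atom 5: aromatic c, 2 neighbours → 1 H
  atom 6: aromatic c, 2 neighbours → 1 H
  atom 7: aromatic n, 2 neighbours → 0 H
Totals → C:5, H:4, F:1, N:1.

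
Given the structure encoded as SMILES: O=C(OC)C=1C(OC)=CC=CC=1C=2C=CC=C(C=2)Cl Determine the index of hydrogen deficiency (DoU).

9

Molecular formula: C15H13ClO3.
DoU = (2C + 2 + N − H − X) / 2, where X is the halogen count and O/S are ignored.
    = (2·15 + 2 + 0 − 13 − 1) / 2 = 18 / 2 = 9.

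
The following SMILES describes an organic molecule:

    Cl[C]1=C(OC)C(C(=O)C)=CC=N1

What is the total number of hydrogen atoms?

Walk through each heavy atom and fill implicit hydrogens from standard valence (C 4, N 3, O 2, S 2, halogen 1):
  atom 1: Cl (halogen, monovalent) → 0 H
  atom 2: C with explicit H count 0
  atom 3: C, bond orders sum to 4 (valence 4) → 0 H
  atom 4: O, bond orders sum to 2 (valence 2) → 0 H
  atom 5: C, bond orders sum to 1 (valence 4) → 3 H
  atom 6: C, bond orders sum to 4 (valence 4) → 0 H
  atom 7: C, bond orders sum to 4 (valence 4) → 0 H
  atom 8: O, bond orders sum to 2 (valence 2) → 0 H
  atom 9: C, bond orders sum to 1 (valence 4) → 3 H
  atom 10: C, bond orders sum to 3 (valence 4) → 1 H
  atom 11: C, bond orders sum to 3 (valence 4) → 1 H
  atom 12: N, bond orders sum to 3 (valence 3) → 0 H
Total hydrogens: 8.

8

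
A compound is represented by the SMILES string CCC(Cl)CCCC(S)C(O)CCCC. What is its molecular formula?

C12H25ClOS

Walk through each heavy atom and fill implicit hydrogens from standard valence (C 4, N 3, O 2, S 2, halogen 1):
  atom 1: C, bond orders sum to 1 (valence 4) → 3 H
  atom 2: C, bond orders sum to 2 (valence 4) → 2 H
  atom 3: C, bond orders sum to 3 (valence 4) → 1 H
  atom 4: Cl (halogen, monovalent) → 0 H
  atom 5: C, bond orders sum to 2 (valence 4) → 2 H
  atom 6: C, bond orders sum to 2 (valence 4) → 2 H
  atom 7: C, bond orders sum to 2 (valence 4) → 2 H
  atom 8: C, bond orders sum to 3 (valence 4) → 1 H
  atom 9: S, bond orders sum to 1 (valence 2) → 1 H
  atom 10: C, bond orders sum to 3 (valence 4) → 1 H
  atom 11: O, bond orders sum to 1 (valence 2) → 1 H
  atom 12: C, bond orders sum to 2 (valence 4) → 2 H
  atom 13: C, bond orders sum to 2 (valence 4) → 2 H
  atom 14: C, bond orders sum to 2 (valence 4) → 2 H
  atom 15: C, bond orders sum to 1 (valence 4) → 3 H
Totals → C:12, H:25, Cl:1, O:1, S:1.
In Hill order: C12H25ClOS.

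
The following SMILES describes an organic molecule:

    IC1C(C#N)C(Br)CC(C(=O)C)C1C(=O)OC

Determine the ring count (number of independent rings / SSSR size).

1

In SMILES, each pair of matching ring-closure digits denotes one ring-closing bond; the number of such bonds equals the number of independent rings.
Ring-closure bonds here: 1.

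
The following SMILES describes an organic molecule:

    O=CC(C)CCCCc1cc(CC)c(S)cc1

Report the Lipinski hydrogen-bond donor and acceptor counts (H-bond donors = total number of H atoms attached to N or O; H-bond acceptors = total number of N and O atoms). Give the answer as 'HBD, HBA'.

Donors: find every N or O and count the H atoms it carries.
  atom 1 (O): bond orders sum to 2 → 0 H
Lipinski HBD = 0.
Acceptors: N atoms = 0, O atoms = 1 → HBA = 1.

0, 1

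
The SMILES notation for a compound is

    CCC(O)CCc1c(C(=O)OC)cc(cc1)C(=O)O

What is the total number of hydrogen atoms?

Walk through each heavy atom and fill implicit hydrogens from standard valence (C 4, N 3, O 2, S 2, halogen 1); for lowercase aromatic atoms, an aromatic c carries 1 H when it has two neighbours and 0 H with three, and aromatic n carries 0 H:
  atom 1: C, bond orders sum to 1 (valence 4) → 3 H
  atom 2: C, bond orders sum to 2 (valence 4) → 2 H
  atom 3: C, bond orders sum to 3 (valence 4) → 1 H
  atom 4: O, bond orders sum to 1 (valence 2) → 1 H
  atom 5: C, bond orders sum to 2 (valence 4) → 2 H
  atom 6: C, bond orders sum to 2 (valence 4) → 2 H
  atom 7: aromatic c, 3 neighbours → 0 H
  atom 8: aromatic c, 3 neighbours → 0 H
  atom 9: C, bond orders sum to 4 (valence 4) → 0 H
  atom 10: O, bond orders sum to 2 (valence 2) → 0 H
  atom 11: O, bond orders sum to 2 (valence 2) → 0 H
  atom 12: C, bond orders sum to 1 (valence 4) → 3 H
  atom 13: aromatic c, 2 neighbours → 1 H
  atom 14: aromatic c, 3 neighbours → 0 H
  atom 15: aromatic c, 2 neighbours → 1 H
  atom 16: aromatic c, 2 neighbours → 1 H
  atom 17: C, bond orders sum to 4 (valence 4) → 0 H
  atom 18: O, bond orders sum to 2 (valence 2) → 0 H
  atom 19: O, bond orders sum to 1 (valence 2) → 1 H
Total hydrogens: 18.

18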